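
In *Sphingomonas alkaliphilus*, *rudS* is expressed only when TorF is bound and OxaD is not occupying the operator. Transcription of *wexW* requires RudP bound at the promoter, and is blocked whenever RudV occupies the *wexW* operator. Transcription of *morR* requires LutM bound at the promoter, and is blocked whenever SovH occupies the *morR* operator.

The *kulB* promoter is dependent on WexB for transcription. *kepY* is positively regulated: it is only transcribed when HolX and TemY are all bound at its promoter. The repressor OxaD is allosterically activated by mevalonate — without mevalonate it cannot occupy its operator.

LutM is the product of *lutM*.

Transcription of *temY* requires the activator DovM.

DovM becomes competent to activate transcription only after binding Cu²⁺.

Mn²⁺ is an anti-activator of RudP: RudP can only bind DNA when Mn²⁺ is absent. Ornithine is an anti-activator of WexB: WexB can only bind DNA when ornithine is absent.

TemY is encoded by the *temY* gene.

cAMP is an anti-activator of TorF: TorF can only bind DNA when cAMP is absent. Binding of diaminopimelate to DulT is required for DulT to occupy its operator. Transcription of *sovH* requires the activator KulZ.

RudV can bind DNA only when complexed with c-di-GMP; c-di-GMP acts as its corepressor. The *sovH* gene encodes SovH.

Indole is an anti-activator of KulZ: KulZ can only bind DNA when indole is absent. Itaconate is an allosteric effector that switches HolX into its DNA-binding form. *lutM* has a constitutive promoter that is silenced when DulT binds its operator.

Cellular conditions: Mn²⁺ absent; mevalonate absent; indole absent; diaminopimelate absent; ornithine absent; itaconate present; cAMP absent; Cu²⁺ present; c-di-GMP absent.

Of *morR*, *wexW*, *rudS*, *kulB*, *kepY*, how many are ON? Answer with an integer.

Indole is absent, so KulZ is active.
No repressor is bound and KulZ is active, so *sovH* is transcribed.
So SovH is produced and active.
Diaminopimelate is absent, so DulT is inactive.
With no repressor bound, *lutM* is transcribed.
So LutM is produced and active.
With repressor SovH bound, *morR* is not transcribed.
→ *morR* is OFF.
c-di-GMP is absent, so RudV is inactive.
Mn²⁺ is absent, so RudP is active.
No repressor is bound and RudP is active, so *wexW* is transcribed.
→ *wexW* is ON.
cAMP is absent, so TorF is active.
Mevalonate is absent, so OxaD is inactive.
No repressor is bound and TorF is active, so *rudS* is transcribed.
→ *rudS* is ON.
Ornithine is absent, so WexB is active.
No repressor is bound and WexB is active, so *kulB* is transcribed.
→ *kulB* is ON.
Itaconate is present, so HolX is active.
Cu²⁺ is present, so DovM is active.
No repressor is bound and DovM is active, so *temY* is transcribed.
So TemY is produced and active.
No repressor is bound and HolX and TemY are active, so *kepY* is transcribed.
→ *kepY* is ON.
4 of the 5 genes are transcribed.

4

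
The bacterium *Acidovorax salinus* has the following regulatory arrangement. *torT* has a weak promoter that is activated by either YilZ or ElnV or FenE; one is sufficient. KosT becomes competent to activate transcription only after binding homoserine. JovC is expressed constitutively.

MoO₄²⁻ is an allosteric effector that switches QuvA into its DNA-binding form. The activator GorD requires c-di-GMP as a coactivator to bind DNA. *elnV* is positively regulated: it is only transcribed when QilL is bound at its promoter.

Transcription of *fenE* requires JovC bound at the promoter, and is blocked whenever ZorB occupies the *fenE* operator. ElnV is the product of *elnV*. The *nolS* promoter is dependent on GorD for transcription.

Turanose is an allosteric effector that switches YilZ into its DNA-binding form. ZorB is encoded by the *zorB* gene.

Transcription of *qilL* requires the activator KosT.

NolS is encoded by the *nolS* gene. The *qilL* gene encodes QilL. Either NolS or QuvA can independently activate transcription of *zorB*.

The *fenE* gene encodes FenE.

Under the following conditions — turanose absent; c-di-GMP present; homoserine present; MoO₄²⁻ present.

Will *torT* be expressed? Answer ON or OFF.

ON

Turanose is absent, so YilZ is inactive.
Homoserine is present, so KosT is active.
No repressor is bound and KosT is active, so *qilL* is transcribed.
So QilL is produced and active.
No repressor is bound and QilL is active, so *elnV* is transcribed.
So ElnV is produced and active.
JovC is produced constitutively and is active.
c-di-GMP is present, so GorD is active.
No repressor is bound and GorD is active, so *nolS* is transcribed.
So NolS is produced and active.
MoO₄²⁻ is present, so QuvA is active.
Activator NolS is present, so *zorB* is transcribed.
So ZorB is produced and active.
With repressor ZorB bound, *fenE* is not transcribed.
So FenE is not produced.
Activator ElnV is present, so *torT* is transcribed.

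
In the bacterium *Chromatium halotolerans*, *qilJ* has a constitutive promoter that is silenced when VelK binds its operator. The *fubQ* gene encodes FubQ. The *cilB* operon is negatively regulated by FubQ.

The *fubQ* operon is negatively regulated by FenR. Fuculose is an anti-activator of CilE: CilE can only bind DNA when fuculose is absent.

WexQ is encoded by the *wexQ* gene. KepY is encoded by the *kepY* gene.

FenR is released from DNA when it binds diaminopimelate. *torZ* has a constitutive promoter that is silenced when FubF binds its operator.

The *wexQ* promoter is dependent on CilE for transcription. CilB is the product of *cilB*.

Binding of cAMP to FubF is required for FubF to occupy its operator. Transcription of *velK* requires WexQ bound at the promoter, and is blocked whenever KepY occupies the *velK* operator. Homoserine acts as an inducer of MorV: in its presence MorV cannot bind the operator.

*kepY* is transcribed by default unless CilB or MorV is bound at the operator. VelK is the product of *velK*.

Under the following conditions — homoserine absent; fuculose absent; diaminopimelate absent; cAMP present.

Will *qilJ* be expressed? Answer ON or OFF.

OFF

Diaminopimelate is absent, so FenR is active.
With repressor FenR bound, *fubQ* is not transcribed.
So FubQ is not produced.
With no repressor bound, *cilB* is transcribed.
So CilB is produced and active.
Homoserine is absent, so MorV is active.
With repressor CilB bound, *kepY* is not transcribed.
So KepY is not produced.
Fuculose is absent, so CilE is active.
No repressor is bound and CilE is active, so *wexQ* is transcribed.
So WexQ is produced and active.
No repressor is bound and WexQ is active, so *velK* is transcribed.
So VelK is produced and active.
With repressor VelK bound, *qilJ* is not transcribed.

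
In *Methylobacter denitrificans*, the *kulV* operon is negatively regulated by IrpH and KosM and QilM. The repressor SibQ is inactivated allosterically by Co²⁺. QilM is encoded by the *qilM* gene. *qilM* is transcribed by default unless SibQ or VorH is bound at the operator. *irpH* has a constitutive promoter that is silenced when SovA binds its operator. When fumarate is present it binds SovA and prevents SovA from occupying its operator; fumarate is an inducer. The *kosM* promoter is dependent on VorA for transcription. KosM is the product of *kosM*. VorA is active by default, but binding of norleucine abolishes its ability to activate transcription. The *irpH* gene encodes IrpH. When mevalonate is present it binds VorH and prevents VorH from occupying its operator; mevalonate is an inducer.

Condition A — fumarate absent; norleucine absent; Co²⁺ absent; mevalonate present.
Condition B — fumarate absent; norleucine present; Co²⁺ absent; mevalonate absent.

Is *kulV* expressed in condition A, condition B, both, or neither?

B only

Condition A:
Fumarate is absent, so SovA is active.
With repressor SovA bound, *irpH* is not transcribed.
So IrpH is not produced.
Norleucine is absent, so VorA is active.
No repressor is bound and VorA is active, so *kosM* is transcribed.
So KosM is produced and active.
Co²⁺ is absent, so SibQ is active.
Mevalonate is present, so VorH is inactive.
With repressor SibQ bound, *qilM* is not transcribed.
So QilM is not produced.
With repressor KosM bound, *kulV* is not transcribed.
→ *kulV* is OFF in A.
Condition B:
Fumarate is absent, so SovA is active.
With repressor SovA bound, *irpH* is not transcribed.
So IrpH is not produced.
Norleucine is present, so VorA is inactive.
Required activator VorA is absent, so *kosM* is not transcribed.
So KosM is not produced.
Co²⁺ is absent, so SibQ is active.
Mevalonate is absent, so VorH is active.
With repressor SibQ bound, *qilM* is not transcribed.
So QilM is not produced.
With no repressor bound, *kulV* is transcribed.
→ *kulV* is ON in B.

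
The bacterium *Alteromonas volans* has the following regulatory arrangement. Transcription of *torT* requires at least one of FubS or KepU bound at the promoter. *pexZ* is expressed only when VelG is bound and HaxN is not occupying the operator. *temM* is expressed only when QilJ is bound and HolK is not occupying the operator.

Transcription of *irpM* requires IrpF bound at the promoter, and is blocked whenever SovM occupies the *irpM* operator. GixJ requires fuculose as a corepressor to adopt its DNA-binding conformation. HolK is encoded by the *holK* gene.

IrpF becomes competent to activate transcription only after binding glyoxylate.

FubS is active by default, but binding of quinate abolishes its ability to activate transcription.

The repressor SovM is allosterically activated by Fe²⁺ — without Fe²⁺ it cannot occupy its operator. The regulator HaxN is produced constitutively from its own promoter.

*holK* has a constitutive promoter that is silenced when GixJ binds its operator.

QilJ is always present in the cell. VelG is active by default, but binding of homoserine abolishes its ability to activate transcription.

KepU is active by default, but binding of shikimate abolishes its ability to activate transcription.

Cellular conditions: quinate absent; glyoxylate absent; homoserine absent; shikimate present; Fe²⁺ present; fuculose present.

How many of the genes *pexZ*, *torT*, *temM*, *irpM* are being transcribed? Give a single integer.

2

Homoserine is absent, so VelG is active.
HaxN is produced constitutively and is active.
With repressor HaxN bound, *pexZ* is not transcribed.
→ *pexZ* is OFF.
Quinate is absent, so FubS is active.
Shikimate is present, so KepU is inactive.
Activator FubS is present, so *torT* is transcribed.
→ *torT* is ON.
Fuculose is present, so GixJ is active.
With repressor GixJ bound, *holK* is not transcribed.
So HolK is not produced.
QilJ is produced constitutively and is active.
No repressor is bound and QilJ is active, so *temM* is transcribed.
→ *temM* is ON.
Fe²⁺ is present, so SovM is active.
Glyoxylate is absent, so IrpF is inactive.
With repressor SovM bound, *irpM* is not transcribed.
→ *irpM* is OFF.
2 of the 4 genes are transcribed.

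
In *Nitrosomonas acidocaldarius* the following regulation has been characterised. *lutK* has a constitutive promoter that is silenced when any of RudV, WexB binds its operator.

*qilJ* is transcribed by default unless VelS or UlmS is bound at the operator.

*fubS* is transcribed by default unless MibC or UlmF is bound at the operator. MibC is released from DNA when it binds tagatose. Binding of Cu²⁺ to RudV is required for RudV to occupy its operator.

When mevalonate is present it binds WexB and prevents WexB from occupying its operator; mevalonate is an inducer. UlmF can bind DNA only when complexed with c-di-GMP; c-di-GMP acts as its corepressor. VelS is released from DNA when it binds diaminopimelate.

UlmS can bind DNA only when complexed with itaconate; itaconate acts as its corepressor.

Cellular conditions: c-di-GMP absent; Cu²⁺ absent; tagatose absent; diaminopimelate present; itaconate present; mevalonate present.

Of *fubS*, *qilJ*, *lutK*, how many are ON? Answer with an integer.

Tagatose is absent, so MibC is active.
c-di-GMP is absent, so UlmF is inactive.
With repressor MibC bound, *fubS* is not transcribed.
→ *fubS* is OFF.
Diaminopimelate is present, so VelS is inactive.
Itaconate is present, so UlmS is active.
With repressor UlmS bound, *qilJ* is not transcribed.
→ *qilJ* is OFF.
Cu²⁺ is absent, so RudV is inactive.
Mevalonate is present, so WexB is inactive.
With no repressor bound, *lutK* is transcribed.
→ *lutK* is ON.
1 of the 3 genes is transcribed.

1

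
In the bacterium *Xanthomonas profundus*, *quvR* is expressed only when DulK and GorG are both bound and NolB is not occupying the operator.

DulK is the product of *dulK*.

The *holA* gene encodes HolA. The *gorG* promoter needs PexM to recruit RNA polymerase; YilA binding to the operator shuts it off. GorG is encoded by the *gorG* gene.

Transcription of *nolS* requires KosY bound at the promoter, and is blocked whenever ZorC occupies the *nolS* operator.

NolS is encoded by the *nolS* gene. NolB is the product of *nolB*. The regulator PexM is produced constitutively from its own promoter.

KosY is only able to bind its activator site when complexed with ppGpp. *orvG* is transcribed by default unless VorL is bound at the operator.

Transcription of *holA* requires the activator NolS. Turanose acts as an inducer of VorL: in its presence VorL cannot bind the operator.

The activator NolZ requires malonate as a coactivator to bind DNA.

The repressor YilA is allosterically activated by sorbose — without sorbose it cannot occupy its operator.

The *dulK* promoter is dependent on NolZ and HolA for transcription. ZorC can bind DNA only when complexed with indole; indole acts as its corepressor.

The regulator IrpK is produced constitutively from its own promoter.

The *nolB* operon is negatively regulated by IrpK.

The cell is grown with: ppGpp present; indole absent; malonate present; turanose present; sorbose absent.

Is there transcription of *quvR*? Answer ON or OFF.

IrpK is produced constitutively and is active.
With repressor IrpK bound, *nolB* is not transcribed.
So NolB is not produced.
Malonate is present, so NolZ is active.
ppGpp is present, so KosY is active.
Indole is absent, so ZorC is inactive.
No repressor is bound and KosY is active, so *nolS* is transcribed.
So NolS is produced and active.
No repressor is bound and NolS is active, so *holA* is transcribed.
So HolA is produced and active.
No repressor is bound and NolZ and HolA are active, so *dulK* is transcribed.
So DulK is produced and active.
Sorbose is absent, so YilA is inactive.
PexM is produced constitutively and is active.
No repressor is bound and PexM is active, so *gorG* is transcribed.
So GorG is produced and active.
No repressor is bound and DulK and GorG are active, so *quvR* is transcribed.

ON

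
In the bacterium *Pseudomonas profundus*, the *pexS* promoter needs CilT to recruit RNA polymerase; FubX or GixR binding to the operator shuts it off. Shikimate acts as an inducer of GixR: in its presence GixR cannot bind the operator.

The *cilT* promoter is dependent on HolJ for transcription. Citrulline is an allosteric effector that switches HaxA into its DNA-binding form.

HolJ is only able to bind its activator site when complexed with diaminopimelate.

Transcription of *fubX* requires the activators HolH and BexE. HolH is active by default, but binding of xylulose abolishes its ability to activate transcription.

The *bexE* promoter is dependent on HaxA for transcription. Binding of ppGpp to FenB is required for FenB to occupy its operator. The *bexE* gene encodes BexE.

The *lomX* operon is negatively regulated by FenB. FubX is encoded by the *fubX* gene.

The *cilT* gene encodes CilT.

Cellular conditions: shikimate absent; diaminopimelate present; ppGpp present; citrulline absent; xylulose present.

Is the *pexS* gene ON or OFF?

Diaminopimelate is present, so HolJ is active.
No repressor is bound and HolJ is active, so *cilT* is transcribed.
So CilT is produced and active.
Xylulose is present, so HolH is inactive.
Citrulline is absent, so HaxA is inactive.
Required activator HaxA is absent, so *bexE* is not transcribed.
So BexE is not produced.
Required activator HolH is absent, so *fubX* is not transcribed.
So FubX is not produced.
Shikimate is absent, so GixR is active.
With repressor GixR bound, *pexS* is not transcribed.

OFF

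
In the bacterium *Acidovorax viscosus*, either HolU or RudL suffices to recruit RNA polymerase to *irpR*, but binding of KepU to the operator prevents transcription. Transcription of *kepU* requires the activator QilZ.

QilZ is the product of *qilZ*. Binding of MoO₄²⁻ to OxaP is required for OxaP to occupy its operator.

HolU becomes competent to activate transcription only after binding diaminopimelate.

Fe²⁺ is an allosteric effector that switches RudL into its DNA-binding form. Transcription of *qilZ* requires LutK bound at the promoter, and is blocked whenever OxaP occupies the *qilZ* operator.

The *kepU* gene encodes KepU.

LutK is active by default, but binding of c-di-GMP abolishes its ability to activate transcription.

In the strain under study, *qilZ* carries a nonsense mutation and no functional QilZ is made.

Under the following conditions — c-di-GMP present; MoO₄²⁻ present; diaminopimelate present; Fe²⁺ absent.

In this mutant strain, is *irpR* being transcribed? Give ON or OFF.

ON

Diaminopimelate is present, so HolU is active.
Fe²⁺ is absent, so RudL is inactive.
QilZ is non-functional in this strain, so it has no effect.
Required activator QilZ is absent, so *kepU* is not transcribed.
So KepU is not produced.
Activator HolU is present, so *irpR* is transcribed.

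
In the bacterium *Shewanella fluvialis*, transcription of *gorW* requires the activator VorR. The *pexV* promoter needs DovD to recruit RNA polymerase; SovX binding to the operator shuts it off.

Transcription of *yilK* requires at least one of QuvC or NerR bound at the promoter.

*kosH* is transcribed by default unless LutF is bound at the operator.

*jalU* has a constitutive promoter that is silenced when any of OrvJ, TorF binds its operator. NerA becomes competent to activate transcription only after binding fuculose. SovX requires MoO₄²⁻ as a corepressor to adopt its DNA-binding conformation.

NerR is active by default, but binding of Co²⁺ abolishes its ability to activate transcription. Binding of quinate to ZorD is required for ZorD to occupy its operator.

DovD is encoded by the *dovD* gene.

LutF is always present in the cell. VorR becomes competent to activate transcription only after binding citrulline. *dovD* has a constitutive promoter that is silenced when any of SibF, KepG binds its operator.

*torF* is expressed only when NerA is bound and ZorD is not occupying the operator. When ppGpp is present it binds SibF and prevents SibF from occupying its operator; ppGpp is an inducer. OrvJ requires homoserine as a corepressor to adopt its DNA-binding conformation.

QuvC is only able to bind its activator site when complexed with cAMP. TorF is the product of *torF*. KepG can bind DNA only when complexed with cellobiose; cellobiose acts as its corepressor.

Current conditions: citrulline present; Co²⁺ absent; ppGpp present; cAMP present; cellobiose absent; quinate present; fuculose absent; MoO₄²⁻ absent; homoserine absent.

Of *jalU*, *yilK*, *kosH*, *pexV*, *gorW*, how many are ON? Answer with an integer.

4

Homoserine is absent, so OrvJ is inactive.
Quinate is present, so ZorD is active.
Fuculose is absent, so NerA is inactive.
With repressor ZorD bound, *torF* is not transcribed.
So TorF is not produced.
With no repressor bound, *jalU* is transcribed.
→ *jalU* is ON.
cAMP is present, so QuvC is active.
Co²⁺ is absent, so NerR is active.
Activator QuvC is present, so *yilK* is transcribed.
→ *yilK* is ON.
LutF is produced constitutively and is active.
With repressor LutF bound, *kosH* is not transcribed.
→ *kosH* is OFF.
MoO₄²⁻ is absent, so SovX is inactive.
ppGpp is present, so SibF is inactive.
Cellobiose is absent, so KepG is inactive.
With no repressor bound, *dovD* is transcribed.
So DovD is produced and active.
No repressor is bound and DovD is active, so *pexV* is transcribed.
→ *pexV* is ON.
Citrulline is present, so VorR is active.
No repressor is bound and VorR is active, so *gorW* is transcribed.
→ *gorW* is ON.
4 of the 5 genes are transcribed.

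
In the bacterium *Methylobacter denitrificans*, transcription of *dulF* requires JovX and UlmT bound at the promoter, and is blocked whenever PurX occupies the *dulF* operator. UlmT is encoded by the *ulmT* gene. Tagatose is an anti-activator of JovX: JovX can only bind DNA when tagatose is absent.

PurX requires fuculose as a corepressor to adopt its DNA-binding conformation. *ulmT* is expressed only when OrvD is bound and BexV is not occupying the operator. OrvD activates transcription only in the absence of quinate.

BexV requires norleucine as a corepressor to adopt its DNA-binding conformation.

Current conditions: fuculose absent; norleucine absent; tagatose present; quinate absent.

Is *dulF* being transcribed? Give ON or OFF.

OFF

Fuculose is absent, so PurX is inactive.
Tagatose is present, so JovX is inactive.
Quinate is absent, so OrvD is active.
Norleucine is absent, so BexV is inactive.
No repressor is bound and OrvD is active, so *ulmT* is transcribed.
So UlmT is produced and active.
Required activator JovX is absent, so *dulF* is not transcribed.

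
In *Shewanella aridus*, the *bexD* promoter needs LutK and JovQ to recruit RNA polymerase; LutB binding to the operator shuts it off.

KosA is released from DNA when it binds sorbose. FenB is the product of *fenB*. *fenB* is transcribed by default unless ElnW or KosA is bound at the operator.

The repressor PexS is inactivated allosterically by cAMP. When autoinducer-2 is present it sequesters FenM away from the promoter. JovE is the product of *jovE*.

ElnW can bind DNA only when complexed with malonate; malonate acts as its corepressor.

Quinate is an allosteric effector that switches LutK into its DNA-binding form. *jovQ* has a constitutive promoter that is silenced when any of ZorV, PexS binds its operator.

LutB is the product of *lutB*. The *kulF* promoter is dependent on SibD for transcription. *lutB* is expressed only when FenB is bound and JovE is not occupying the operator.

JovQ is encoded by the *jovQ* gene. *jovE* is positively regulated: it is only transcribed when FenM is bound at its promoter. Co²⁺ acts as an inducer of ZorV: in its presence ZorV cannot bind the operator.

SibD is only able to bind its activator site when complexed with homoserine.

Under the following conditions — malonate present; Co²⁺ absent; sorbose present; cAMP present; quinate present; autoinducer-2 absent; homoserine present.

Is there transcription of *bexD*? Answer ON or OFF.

Quinate is present, so LutK is active.
Co²⁺ is absent, so ZorV is active.
cAMP is present, so PexS is inactive.
With repressor ZorV bound, *jovQ* is not transcribed.
So JovQ is not produced.
Malonate is present, so ElnW is active.
Sorbose is present, so KosA is inactive.
With repressor ElnW bound, *fenB* is not transcribed.
So FenB is not produced.
Autoinducer-2 is absent, so FenM is active.
No repressor is bound and FenM is active, so *jovE* is transcribed.
So JovE is produced and active.
With repressor JovE bound, *lutB* is not transcribed.
So LutB is not produced.
Required activator JovQ is absent, so *bexD* is not transcribed.

OFF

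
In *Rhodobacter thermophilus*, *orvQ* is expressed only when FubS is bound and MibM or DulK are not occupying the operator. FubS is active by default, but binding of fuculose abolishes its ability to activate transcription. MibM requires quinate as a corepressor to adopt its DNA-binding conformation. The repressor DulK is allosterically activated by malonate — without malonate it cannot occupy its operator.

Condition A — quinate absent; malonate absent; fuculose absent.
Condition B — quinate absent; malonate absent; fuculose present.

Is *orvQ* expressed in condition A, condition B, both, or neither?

Condition A:
Quinate is absent, so MibM is inactive.
Malonate is absent, so DulK is inactive.
Fuculose is absent, so FubS is active.
No repressor is bound and FubS is active, so *orvQ* is transcribed.
→ *orvQ* is ON in A.
Condition B:
Quinate is absent, so MibM is inactive.
Malonate is absent, so DulK is inactive.
Fuculose is present, so FubS is inactive.
Required activator FubS is absent, so *orvQ* is not transcribed.
→ *orvQ* is OFF in B.

A only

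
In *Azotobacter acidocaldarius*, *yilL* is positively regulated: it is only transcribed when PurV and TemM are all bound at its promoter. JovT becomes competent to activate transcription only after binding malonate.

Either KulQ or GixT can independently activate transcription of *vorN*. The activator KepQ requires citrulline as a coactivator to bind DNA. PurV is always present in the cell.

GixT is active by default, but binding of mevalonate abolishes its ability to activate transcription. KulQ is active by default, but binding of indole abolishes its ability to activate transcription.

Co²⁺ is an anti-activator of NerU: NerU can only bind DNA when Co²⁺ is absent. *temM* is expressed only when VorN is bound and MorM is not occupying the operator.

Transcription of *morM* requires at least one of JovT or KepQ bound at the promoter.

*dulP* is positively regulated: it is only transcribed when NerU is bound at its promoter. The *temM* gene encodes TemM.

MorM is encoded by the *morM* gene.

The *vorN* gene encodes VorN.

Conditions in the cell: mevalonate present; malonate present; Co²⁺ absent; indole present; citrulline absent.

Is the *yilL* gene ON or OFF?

PurV is produced constitutively and is active.
Indole is present, so KulQ is inactive.
Mevalonate is present, so GixT is inactive.
No activator is available at the *vorN* promoter, so *vorN* is not transcribed.
So VorN is not produced.
Malonate is present, so JovT is active.
Citrulline is absent, so KepQ is inactive.
Activator JovT is present, so *morM* is transcribed.
So MorM is produced and active.
With repressor MorM bound, *temM* is not transcribed.
So TemM is not produced.
Required activator TemM is absent, so *yilL* is not transcribed.

OFF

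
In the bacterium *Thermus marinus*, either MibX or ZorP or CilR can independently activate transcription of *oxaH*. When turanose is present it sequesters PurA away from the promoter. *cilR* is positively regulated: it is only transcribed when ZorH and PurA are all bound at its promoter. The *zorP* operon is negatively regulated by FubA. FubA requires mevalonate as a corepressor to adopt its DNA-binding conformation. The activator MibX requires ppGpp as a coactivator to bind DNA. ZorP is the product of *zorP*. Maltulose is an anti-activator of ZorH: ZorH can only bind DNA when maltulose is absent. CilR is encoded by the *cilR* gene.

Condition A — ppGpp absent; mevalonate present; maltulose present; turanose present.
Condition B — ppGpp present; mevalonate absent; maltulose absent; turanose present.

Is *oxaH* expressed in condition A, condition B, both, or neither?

B only

Condition A:
ppGpp is absent, so MibX is inactive.
Mevalonate is present, so FubA is active.
With repressor FubA bound, *zorP* is not transcribed.
So ZorP is not produced.
Maltulose is present, so ZorH is inactive.
Turanose is present, so PurA is inactive.
Required activator ZorH is absent, so *cilR* is not transcribed.
So CilR is not produced.
No activator is available at the *oxaH* promoter, so *oxaH* is not transcribed.
→ *oxaH* is OFF in A.
Condition B:
ppGpp is present, so MibX is active.
Mevalonate is absent, so FubA is inactive.
With no repressor bound, *zorP* is transcribed.
So ZorP is produced and active.
Maltulose is absent, so ZorH is active.
Turanose is present, so PurA is inactive.
Required activator PurA is absent, so *cilR* is not transcribed.
So CilR is not produced.
Activator MibX is present, so *oxaH* is transcribed.
→ *oxaH* is ON in B.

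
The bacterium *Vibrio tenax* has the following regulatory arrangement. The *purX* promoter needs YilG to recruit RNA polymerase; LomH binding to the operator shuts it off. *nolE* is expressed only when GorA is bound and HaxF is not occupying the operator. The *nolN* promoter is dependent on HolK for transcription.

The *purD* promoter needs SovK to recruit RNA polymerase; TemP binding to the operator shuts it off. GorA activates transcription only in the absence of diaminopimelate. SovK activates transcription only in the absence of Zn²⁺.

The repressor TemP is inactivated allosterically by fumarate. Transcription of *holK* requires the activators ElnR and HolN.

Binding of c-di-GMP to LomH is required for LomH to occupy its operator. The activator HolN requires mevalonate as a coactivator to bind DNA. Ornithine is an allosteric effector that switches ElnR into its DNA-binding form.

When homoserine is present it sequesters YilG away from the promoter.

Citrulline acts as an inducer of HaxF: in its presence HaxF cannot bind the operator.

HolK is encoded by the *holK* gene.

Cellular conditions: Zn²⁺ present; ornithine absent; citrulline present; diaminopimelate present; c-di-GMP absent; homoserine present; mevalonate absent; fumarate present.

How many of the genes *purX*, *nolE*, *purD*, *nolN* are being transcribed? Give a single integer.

0

Homoserine is present, so YilG is inactive.
c-di-GMP is absent, so LomH is inactive.
Required activator YilG is absent, so *purX* is not transcribed.
→ *purX* is OFF.
Citrulline is present, so HaxF is inactive.
Diaminopimelate is present, so GorA is inactive.
Required activator GorA is absent, so *nolE* is not transcribed.
→ *nolE* is OFF.
Fumarate is present, so TemP is inactive.
Zn²⁺ is present, so SovK is inactive.
Required activator SovK is absent, so *purD* is not transcribed.
→ *purD* is OFF.
Ornithine is absent, so ElnR is inactive.
Mevalonate is absent, so HolN is inactive.
Required activator ElnR is absent, so *holK* is not transcribed.
So HolK is not produced.
Required activator HolK is absent, so *nolN* is not transcribed.
→ *nolN* is OFF.
0 of the 4 genes are transcribed.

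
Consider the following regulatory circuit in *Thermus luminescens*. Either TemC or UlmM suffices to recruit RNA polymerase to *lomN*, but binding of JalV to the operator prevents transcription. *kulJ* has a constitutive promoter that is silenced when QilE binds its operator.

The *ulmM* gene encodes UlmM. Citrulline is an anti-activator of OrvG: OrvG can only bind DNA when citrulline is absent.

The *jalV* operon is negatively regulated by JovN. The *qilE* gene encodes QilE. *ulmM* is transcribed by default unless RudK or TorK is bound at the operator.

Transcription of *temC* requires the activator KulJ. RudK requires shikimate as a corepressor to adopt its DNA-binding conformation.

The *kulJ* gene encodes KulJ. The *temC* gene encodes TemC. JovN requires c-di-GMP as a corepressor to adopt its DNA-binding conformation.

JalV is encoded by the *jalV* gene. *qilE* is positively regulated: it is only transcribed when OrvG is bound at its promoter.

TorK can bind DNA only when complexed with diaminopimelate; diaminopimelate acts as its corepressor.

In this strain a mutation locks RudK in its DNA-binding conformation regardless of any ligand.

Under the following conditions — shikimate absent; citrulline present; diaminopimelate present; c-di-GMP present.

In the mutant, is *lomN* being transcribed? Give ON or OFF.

Citrulline is present, so OrvG is inactive.
Required activator OrvG is absent, so *qilE* is not transcribed.
So QilE is not produced.
With no repressor bound, *kulJ* is transcribed.
So KulJ is produced and active.
No repressor is bound and KulJ is active, so *temC* is transcribed.
So TemC is produced and active.
c-di-GMP is present, so JovN is active.
With repressor JovN bound, *jalV* is not transcribed.
So JalV is not produced.
RudK is constitutively active in this strain.
Diaminopimelate is present, so TorK is active.
With repressor RudK bound, *ulmM* is not transcribed.
So UlmM is not produced.
Activator TemC is present, so *lomN* is transcribed.

ON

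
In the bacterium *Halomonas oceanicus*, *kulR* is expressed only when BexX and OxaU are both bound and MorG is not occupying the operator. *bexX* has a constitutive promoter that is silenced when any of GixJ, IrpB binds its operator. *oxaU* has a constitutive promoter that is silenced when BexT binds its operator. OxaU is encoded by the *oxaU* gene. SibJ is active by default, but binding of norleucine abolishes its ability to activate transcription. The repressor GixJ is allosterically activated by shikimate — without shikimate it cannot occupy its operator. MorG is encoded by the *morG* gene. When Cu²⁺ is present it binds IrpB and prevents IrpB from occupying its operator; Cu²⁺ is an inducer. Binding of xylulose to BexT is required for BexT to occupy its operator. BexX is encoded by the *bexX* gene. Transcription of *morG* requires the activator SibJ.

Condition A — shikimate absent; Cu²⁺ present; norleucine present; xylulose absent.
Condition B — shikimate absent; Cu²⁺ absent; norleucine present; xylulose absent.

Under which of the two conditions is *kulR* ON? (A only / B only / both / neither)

A only

Condition A:
Shikimate is absent, so GixJ is inactive.
Cu²⁺ is present, so IrpB is inactive.
With no repressor bound, *bexX* is transcribed.
So BexX is produced and active.
Norleucine is present, so SibJ is inactive.
Required activator SibJ is absent, so *morG* is not transcribed.
So MorG is not produced.
Xylulose is absent, so BexT is inactive.
With no repressor bound, *oxaU* is transcribed.
So OxaU is produced and active.
No repressor is bound and BexX and OxaU are active, so *kulR* is transcribed.
→ *kulR* is ON in A.
Condition B:
Shikimate is absent, so GixJ is inactive.
Cu²⁺ is absent, so IrpB is active.
With repressor IrpB bound, *bexX* is not transcribed.
So BexX is not produced.
Norleucine is present, so SibJ is inactive.
Required activator SibJ is absent, so *morG* is not transcribed.
So MorG is not produced.
Xylulose is absent, so BexT is inactive.
With no repressor bound, *oxaU* is transcribed.
So OxaU is produced and active.
Required activator BexX is absent, so *kulR* is not transcribed.
→ *kulR* is OFF in B.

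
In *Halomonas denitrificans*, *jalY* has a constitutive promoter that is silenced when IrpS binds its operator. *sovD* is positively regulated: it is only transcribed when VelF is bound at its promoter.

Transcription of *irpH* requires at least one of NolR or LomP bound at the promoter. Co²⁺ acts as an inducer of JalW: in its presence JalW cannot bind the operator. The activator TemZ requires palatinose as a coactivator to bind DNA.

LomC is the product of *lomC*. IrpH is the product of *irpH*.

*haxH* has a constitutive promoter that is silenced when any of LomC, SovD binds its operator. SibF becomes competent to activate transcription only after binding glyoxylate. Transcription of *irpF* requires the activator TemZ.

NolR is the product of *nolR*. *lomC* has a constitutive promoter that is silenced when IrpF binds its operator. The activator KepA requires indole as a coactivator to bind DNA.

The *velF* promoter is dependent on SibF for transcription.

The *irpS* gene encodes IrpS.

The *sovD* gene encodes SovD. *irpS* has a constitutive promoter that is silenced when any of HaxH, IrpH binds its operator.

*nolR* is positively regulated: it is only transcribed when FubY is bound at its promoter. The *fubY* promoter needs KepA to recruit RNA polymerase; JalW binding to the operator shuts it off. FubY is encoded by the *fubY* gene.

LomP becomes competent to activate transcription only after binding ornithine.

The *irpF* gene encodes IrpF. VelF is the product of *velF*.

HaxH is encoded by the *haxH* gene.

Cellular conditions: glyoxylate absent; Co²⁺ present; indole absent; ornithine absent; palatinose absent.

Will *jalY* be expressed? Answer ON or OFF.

Palatinose is absent, so TemZ is inactive.
Required activator TemZ is absent, so *irpF* is not transcribed.
So IrpF is not produced.
With no repressor bound, *lomC* is transcribed.
So LomC is produced and active.
Glyoxylate is absent, so SibF is inactive.
Required activator SibF is absent, so *velF* is not transcribed.
So VelF is not produced.
Required activator VelF is absent, so *sovD* is not transcribed.
So SovD is not produced.
With repressor LomC bound, *haxH* is not transcribed.
So HaxH is not produced.
Indole is absent, so KepA is inactive.
Co²⁺ is present, so JalW is inactive.
Required activator KepA is absent, so *fubY* is not transcribed.
So FubY is not produced.
Required activator FubY is absent, so *nolR* is not transcribed.
So NolR is not produced.
Ornithine is absent, so LomP is inactive.
No activator is available at the *irpH* promoter, so *irpH* is not transcribed.
So IrpH is not produced.
With no repressor bound, *irpS* is transcribed.
So IrpS is produced and active.
With repressor IrpS bound, *jalY* is not transcribed.

OFF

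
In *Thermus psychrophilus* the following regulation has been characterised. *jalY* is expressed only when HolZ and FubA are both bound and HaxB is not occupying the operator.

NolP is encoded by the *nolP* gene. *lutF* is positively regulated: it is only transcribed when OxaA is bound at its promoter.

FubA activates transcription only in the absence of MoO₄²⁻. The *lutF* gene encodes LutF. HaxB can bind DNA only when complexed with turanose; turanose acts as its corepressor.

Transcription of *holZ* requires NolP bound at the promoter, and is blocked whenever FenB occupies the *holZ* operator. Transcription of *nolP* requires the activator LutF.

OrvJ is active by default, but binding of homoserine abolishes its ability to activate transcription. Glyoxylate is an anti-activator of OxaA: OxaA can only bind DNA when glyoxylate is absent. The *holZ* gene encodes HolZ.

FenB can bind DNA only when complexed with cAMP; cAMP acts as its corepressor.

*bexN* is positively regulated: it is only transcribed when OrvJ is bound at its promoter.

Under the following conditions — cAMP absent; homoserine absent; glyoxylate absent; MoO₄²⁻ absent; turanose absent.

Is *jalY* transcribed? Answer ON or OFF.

cAMP is absent, so FenB is inactive.
Glyoxylate is absent, so OxaA is active.
No repressor is bound and OxaA is active, so *lutF* is transcribed.
So LutF is produced and active.
No repressor is bound and LutF is active, so *nolP* is transcribed.
So NolP is produced and active.
No repressor is bound and NolP is active, so *holZ* is transcribed.
So HolZ is produced and active.
Turanose is absent, so HaxB is inactive.
MoO₄²⁻ is absent, so FubA is active.
No repressor is bound and HolZ and FubA are active, so *jalY* is transcribed.

ON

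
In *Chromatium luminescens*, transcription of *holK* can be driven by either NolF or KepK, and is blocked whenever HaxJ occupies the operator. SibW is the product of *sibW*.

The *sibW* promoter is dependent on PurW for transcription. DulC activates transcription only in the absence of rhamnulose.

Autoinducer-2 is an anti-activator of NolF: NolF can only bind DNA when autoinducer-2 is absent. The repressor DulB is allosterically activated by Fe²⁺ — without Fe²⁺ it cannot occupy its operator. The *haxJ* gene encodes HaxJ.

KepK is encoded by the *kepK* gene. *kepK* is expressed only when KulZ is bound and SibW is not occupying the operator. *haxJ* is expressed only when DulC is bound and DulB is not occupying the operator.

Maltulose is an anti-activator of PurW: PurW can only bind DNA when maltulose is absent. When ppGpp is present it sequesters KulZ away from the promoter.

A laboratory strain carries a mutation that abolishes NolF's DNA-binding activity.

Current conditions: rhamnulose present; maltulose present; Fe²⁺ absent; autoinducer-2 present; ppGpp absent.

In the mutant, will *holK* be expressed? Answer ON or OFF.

NolF is non-functional in this strain, so it has no effect.
Rhamnulose is present, so DulC is inactive.
Fe²⁺ is absent, so DulB is inactive.
Required activator DulC is absent, so *haxJ* is not transcribed.
So HaxJ is not produced.
Maltulose is present, so PurW is inactive.
Required activator PurW is absent, so *sibW* is not transcribed.
So SibW is not produced.
ppGpp is absent, so KulZ is active.
No repressor is bound and KulZ is active, so *kepK* is transcribed.
So KepK is produced and active.
Activator KepK is present, so *holK* is transcribed.

ON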